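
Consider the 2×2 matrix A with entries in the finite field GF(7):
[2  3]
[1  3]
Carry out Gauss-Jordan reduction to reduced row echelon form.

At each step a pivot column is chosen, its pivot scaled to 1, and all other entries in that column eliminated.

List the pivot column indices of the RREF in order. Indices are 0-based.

pivot(0,0)=2: scale R0 → (1, 5)
  clear (1,0): R1 −= (1)R0 → (0, 5)
pivot(1,1)=5: scale R1 → (0, 1)
  clear (0,1): R0 −= (5)R1 → (1, 0)

pivot columns: 0, 1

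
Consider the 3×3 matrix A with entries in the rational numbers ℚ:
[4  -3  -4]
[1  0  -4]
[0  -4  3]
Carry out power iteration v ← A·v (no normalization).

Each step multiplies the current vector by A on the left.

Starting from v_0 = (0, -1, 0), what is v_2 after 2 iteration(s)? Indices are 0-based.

v_0 = (0, -1, 0).
v_1 = A·v_0 = (3, 0, 4).
v_2 = A·v_1 = (-4, -13, 12).

v_2 = (-4, -13, 12)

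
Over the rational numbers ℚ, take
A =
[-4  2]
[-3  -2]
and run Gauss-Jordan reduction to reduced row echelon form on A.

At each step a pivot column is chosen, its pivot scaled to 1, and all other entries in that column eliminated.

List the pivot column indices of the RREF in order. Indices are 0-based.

pivot columns: 0, 1

[1] R0 /= -4  ⇒  (1, -1/2)
     R1 -= -3·R0  ⇒  (0, -7/2)
[2] R1 /= -7/2  ⇒  (0, 1)
     R0 -= -1/2·R1  ⇒  (1, 0)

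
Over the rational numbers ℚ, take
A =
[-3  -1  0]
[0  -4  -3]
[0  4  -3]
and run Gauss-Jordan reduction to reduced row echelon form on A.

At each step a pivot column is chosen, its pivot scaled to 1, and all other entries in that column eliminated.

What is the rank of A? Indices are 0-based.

pivot(0,0)=-3: scale R0 → (1, 1/3, 0)
pivot(1,1)=-4: scale R1 → (0, 1, 3/4)
  clear (0,1): R0 −= (1/3)R1 → (1, 0, -1/4)
  clear (2,1): R2 −= (4)R1 → (0, 0, -6)
pivot(2,2)=-6: scale R2 → (0, 0, 1)
  clear (0,2): R0 −= (-1/4)R2 → (1, 0, 0)
  clear (1,2): R1 −= (3/4)R2 → (0, 1, 0)

rank = 3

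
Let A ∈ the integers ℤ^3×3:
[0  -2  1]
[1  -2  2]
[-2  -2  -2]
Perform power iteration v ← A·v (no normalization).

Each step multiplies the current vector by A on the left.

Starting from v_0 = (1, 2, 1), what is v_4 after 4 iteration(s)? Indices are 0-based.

v_0 = (1, 2, 1).
v_1 = A·v_0 = (-3, -1, -8).
v_2 = A·v_1 = (-6, -17, 24).
v_3 = A·v_2 = (58, 76, -2).
v_4 = A·v_3 = (-154, -98, -264).

v_4 = (-154, -98, -264)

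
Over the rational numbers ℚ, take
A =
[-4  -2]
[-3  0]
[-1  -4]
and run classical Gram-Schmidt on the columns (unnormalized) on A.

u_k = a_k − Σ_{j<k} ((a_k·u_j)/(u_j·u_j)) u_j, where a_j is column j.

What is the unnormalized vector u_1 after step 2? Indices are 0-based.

u_1 = (-2/13, 18/13, -46/13)

Step 1: u_0 = a_0 = (-4, -3, -1).
Step 2: u_1 = a_1 − (6/13)·u_0 = (-2/13, 18/13, -46/13).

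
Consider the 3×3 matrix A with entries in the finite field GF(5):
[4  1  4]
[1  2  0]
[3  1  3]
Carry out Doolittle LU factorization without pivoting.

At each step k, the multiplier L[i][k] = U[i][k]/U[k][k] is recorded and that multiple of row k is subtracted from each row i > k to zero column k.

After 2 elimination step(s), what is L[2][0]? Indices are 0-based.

k=0: U[0][0]=4
  eliminate (1,0): mult=4, new row 1: (0, 3, 4); set L[1][0]=4
  eliminate (2,0): mult=2, new row 2: (0, 4, 0); set L[2][0]=2
k=1: U[1][1]=3
  eliminate (2,1): mult=3, new row 2: (0, 0, 3); set L[2][1]=3

L[2][0] = 2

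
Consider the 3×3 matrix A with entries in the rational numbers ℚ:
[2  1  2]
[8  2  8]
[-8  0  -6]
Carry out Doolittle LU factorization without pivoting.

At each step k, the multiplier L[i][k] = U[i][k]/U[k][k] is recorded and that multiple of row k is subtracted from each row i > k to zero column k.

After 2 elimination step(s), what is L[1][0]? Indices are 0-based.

Step 1: pivot at (0,0) is 2.
  row1 ← row1 − (4)·row0  ⇒  L[1][0]=4, U row1=(0, -2, 0)
  row2 ← row2 − (-4)·row0  ⇒  L[2][0]=-4, U row2=(0, 4, 2)
Step 2: pivot at (1,1) is -2.
  row2 ← row2 − (-2)·row1  ⇒  L[2][1]=-2, U row2=(0, 0, 2)

L[1][0] = 4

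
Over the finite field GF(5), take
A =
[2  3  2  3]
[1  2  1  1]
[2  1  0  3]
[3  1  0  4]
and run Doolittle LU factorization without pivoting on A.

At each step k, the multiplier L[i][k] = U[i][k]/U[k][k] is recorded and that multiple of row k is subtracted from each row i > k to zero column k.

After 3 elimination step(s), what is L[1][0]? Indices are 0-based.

L[1][0] = 3

Step 1: pivot at (0,0) is 2.
  row1 ← row1 − (3)·row0  ⇒  L[1][0]=3, U row1=(0, 3, 0, 2)
  row2 ← row2 − (1)·row0  ⇒  L[2][0]=1, U row2=(0, 3, 3, 0)
  row3 ← row3 − (4)·row0  ⇒  L[3][0]=4, U row3=(0, 4, 2, 2)
Step 2: pivot at (1,1) is 3.
  row2 ← row2 − (1)·row1  ⇒  L[2][1]=1, U row2=(0, 0, 3, 3)
  row3 ← row3 − (3)·row1  ⇒  L[3][1]=3, U row3=(0, 0, 2, 1)
Step 3: pivot at (2,2) is 3.
  row3 ← row3 − (4)·row2  ⇒  L[3][2]=4, U row3=(0, 0, 0, 4)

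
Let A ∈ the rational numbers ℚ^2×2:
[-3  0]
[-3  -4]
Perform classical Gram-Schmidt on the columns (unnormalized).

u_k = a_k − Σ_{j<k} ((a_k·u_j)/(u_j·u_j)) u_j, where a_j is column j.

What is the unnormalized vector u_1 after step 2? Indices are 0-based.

Step 1: u_0 = a_0 = (-3, -3).
Step 2: u_1 = a_1 − (2/3)·u_0 = (2, -2).

u_1 = (2, -2)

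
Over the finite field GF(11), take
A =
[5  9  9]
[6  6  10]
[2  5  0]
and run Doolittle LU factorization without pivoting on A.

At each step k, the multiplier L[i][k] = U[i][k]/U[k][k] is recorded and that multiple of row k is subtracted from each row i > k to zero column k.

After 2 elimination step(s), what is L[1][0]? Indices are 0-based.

k=0: U[0][0]=5
  eliminate (1,0): mult=10, new row 1: (0, 4, 8); set L[1][0]=10
  eliminate (2,0): mult=7, new row 2: (0, 8, 3); set L[2][0]=7
k=1: U[1][1]=4
  eliminate (2,1): mult=2, new row 2: (0, 0, 9); set L[2][1]=2

L[1][0] = 10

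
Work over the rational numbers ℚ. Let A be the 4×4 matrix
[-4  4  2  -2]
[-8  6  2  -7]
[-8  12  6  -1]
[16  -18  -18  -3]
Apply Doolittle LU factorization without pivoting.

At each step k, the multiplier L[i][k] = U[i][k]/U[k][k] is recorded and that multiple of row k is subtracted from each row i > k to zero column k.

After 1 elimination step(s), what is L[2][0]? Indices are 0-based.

L[2][0] = 2

Step 1: pivot at (0,0) is -4.
  row1 ← row1 − (2)·row0  ⇒  L[1][0]=2, U row1=(0, -2, -2, -3)
  row2 ← row2 − (2)·row0  ⇒  L[2][0]=2, U row2=(0, 4, 2, 3)
  row3 ← row3 − (-4)·row0  ⇒  L[3][0]=-4, U row3=(0, -2, -10, -11)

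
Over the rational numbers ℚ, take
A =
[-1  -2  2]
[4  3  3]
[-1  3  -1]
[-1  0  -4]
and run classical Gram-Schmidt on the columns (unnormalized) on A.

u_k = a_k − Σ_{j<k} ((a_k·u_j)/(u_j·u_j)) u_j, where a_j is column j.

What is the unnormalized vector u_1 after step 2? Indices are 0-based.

u_1 = (-27/19, 13/19, 68/19, 11/19)

Step 1: u_0 = a_0 = (-1, 4, -1, -1).
Step 2: u_1 = a_1 − (11/19)·u_0 = (-27/19, 13/19, 68/19, 11/19).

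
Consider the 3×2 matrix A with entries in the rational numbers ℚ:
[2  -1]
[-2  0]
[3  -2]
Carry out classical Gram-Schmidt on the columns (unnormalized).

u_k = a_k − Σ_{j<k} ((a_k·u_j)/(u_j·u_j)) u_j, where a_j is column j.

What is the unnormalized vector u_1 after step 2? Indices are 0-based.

u_1 = (-1/17, -16/17, -10/17)

Step 1: u_0 = a_0 = (2, -2, 3).
Step 2: u_1 = a_1 − (-8/17)·u_0 = (-1/17, -16/17, -10/17).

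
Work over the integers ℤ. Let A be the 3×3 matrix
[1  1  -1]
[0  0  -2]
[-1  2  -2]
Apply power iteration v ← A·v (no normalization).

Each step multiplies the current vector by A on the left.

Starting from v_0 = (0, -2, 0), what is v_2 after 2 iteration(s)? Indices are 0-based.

v_2 = (2, 8, 10)

v_0 = (0, -2, 0).
v_1 = A·v_0 = (-2, 0, -4).
v_2 = A·v_1 = (2, 8, 10).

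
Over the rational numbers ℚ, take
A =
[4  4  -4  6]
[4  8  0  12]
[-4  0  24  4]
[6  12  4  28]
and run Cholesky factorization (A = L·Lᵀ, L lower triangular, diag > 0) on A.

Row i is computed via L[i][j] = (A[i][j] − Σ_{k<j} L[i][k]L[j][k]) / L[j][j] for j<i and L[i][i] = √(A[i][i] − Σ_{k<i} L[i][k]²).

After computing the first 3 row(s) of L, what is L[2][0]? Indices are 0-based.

Step 1: L[0][0] = √(4) = 2.
  L[1][0] = (4) / L[0][0] = 2.
Step 2: L[1][1] = √(4) = 2.
  L[2][0] = (-4) / L[0][0] = -2.
  L[2][1] = (4) / L[1][1] = 2.
Step 3: L[2][2] = √(16) = 4.

L[2][0] = -2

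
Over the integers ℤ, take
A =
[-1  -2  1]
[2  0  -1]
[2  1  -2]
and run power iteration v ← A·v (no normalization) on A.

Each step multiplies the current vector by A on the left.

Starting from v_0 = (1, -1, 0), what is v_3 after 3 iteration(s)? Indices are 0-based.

v_3 = (4, -10, -11)

v_0 = (1, -1, 0).
v_1 = A·v_0 = (1, 2, 1).
v_2 = A·v_1 = (-4, 1, 2).
v_3 = A·v_2 = (4, -10, -11).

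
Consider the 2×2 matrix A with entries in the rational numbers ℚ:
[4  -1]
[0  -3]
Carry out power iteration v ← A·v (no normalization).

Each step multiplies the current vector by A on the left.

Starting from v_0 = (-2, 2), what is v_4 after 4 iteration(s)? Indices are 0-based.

v_4 = (-562, 162)

v_0 = (-2, 2).
v_1 = A·v_0 = (-10, -6).
v_2 = A·v_1 = (-34, 18).
v_3 = A·v_2 = (-154, -54).
v_4 = A·v_3 = (-562, 162).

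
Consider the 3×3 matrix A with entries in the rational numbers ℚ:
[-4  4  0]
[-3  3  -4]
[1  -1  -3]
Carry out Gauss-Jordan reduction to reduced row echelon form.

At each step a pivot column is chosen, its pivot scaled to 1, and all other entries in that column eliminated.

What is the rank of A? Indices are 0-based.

pivot(0,0)=-4: scale R0 → (1, -1, 0)
  clear (1,0): R1 −= (-3)R0 → (0, 0, -4)
  clear (2,0): R2 −= (1)R0 → (0, 0, -3)
col 1: no nonzero at/below row 1; advance.
pivot(1,2)=-4: scale R1 → (0, 0, 1)
  clear (2,2): R2 −= (-3)R1 → (0, 0, 0)

rank = 2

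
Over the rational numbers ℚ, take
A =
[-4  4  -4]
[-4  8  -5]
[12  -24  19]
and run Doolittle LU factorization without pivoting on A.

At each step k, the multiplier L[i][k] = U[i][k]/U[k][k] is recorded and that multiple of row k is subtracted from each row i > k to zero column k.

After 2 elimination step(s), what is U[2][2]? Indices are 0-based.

U[2][2] = 4

k=0: U[0][0]=-4
  eliminate (1,0): mult=1, new row 1: (0, 4, -1); set L[1][0]=1
  eliminate (2,0): mult=-3, new row 2: (0, -12, 7); set L[2][0]=-3
k=1: U[1][1]=4
  eliminate (2,1): mult=-3, new row 2: (0, 0, 4); set L[2][1]=-3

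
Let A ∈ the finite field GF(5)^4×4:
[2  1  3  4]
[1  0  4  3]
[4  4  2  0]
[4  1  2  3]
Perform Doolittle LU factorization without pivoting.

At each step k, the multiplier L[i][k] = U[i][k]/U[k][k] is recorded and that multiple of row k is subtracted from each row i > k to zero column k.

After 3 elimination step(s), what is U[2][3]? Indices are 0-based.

U[2][3] = 1

[col 0] pivot 2
  R1 -= 3*R0 → (0, 2, 0, 1)  (L[1][0] := 3)
  R2 -= 2*R0 → (0, 2, 1, 2)  (L[2][0] := 2)
  R3 -= 2*R0 → (0, 4, 1, 0)  (L[3][0] := 2)
[col 1] pivot 2
  R2 -= 1*R1 → (0, 0, 1, 1)  (L[2][1] := 1)
  R3 -= 2*R1 → (0, 0, 1, 3)  (L[3][1] := 2)
[col 2] pivot 1
  R3 -= 1*R2 → (0, 0, 0, 2)  (L[3][2] := 1)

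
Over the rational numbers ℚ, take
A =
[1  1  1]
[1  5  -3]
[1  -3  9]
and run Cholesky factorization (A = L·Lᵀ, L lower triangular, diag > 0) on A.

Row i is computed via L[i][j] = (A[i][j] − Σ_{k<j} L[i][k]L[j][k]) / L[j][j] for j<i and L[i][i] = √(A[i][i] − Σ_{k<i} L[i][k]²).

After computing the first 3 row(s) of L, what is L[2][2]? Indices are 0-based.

L[2][2] = 2

Step 1: L[0][0] = √(1) = 1.
  L[1][0] = (1) / L[0][0] = 1.
Step 2: L[1][1] = √(4) = 2.
  L[2][0] = (1) / L[0][0] = 1.
  L[2][1] = (-4) / L[1][1] = -2.
Step 3: L[2][2] = √(4) = 2.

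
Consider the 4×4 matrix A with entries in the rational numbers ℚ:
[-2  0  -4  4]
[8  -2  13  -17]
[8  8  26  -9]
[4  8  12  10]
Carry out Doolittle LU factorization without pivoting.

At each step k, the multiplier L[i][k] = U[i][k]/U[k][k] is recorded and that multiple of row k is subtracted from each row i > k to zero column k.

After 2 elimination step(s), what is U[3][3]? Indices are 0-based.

k=0: U[0][0]=-2
  eliminate (1,0): mult=-4, new row 1: (0, -2, -3, -1); set L[1][0]=-4
  eliminate (2,0): mult=-4, new row 2: (0, 8, 10, 7); set L[2][0]=-4
  eliminate (3,0): mult=-2, new row 3: (0, 8, 4, 18); set L[3][0]=-2
k=1: U[1][1]=-2
  eliminate (2,1): mult=-4, new row 2: (0, 0, -2, 3); set L[2][1]=-4
  eliminate (3,1): mult=-4, new row 3: (0, 0, -8, 14); set L[3][1]=-4

U[3][3] = 14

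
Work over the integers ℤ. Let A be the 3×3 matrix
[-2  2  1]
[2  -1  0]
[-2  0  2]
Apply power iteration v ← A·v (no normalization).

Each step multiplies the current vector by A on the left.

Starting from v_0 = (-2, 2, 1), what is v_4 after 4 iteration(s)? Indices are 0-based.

v_4 = (-288, 252, -108)

v_0 = (-2, 2, 1).
v_1 = A·v_0 = (9, -6, 6).
v_2 = A·v_1 = (-24, 24, -6).
v_3 = A·v_2 = (90, -72, 36).
v_4 = A·v_3 = (-288, 252, -108).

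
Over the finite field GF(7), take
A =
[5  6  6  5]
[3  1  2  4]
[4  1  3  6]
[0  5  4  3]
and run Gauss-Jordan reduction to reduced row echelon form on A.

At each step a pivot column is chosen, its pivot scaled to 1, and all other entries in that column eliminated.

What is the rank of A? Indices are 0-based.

pivot(0,0)=5: scale R0 → (1, 4, 4, 1)
  clear (1,0): R1 −= (3)R0 → (0, 3, 4, 1)
  clear (2,0): R2 −= (4)R0 → (0, 6, 1, 2)
pivot(1,1)=3: scale R1 → (0, 1, 6, 5)
  clear (0,1): R0 −= (4)R1 → (1, 0, 1, 2)
  clear (2,1): R2 −= (6)R1 → (0, 0, 0, 0)
  clear (3,1): R3 −= (5)R1 → (0, 0, 2, 6)
pivot(2,2): swap R2↔R3
pivot(2,2)=2: scale R2 → (0, 0, 1, 3)
  clear (0,2): R0 −= (1)R2 → (1, 0, 0, 6)
  clear (1,2): R1 −= (6)R2 → (0, 1, 0, 1)
col 3: no nonzero at/below row 3; advance.

rank = 3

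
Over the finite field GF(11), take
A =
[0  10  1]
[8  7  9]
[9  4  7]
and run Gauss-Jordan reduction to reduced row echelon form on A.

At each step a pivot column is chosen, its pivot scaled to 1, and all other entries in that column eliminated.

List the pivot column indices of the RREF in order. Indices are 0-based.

pivot(0,0): swap R0↔R1
pivot(0,0)=8: scale R0 → (1, 5, 8)
  clear (2,0): R2 −= (9)R0 → (0, 3, 1)
pivot(1,1)=10: scale R1 → (0, 1, 10)
  clear (0,1): R0 −= (5)R1 → (1, 0, 2)
  clear (2,1): R2 −= (3)R1 → (0, 0, 4)
pivot(2,2)=4: scale R2 → (0, 0, 1)
  clear (0,2): R0 −= (2)R2 → (1, 0, 0)
  clear (1,2): R1 −= (10)R2 → (0, 1, 0)

pivot columns: 0, 1, 2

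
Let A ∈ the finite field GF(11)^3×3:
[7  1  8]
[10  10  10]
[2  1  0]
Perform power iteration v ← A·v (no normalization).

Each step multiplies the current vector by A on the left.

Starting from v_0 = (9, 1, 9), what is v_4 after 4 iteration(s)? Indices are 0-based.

v_0 = (9, 1, 9).
v_1 = A·v_0 = (4, 3, 8).
v_2 = A·v_1 = (7, 7, 0).
v_3 = A·v_2 = (1, 8, 10).
v_4 = A·v_3 = (7, 3, 10).

v_4 = (7, 3, 10)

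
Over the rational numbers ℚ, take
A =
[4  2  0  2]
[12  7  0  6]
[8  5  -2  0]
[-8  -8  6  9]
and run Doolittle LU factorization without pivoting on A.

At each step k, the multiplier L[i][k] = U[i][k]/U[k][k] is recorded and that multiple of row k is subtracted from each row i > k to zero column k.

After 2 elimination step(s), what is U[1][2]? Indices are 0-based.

Step 1: pivot at (0,0) is 4.
  row1 ← row1 − (3)·row0  ⇒  L[1][0]=3, U row1=(0, 1, 0, 0)
  row2 ← row2 − (2)·row0  ⇒  L[2][0]=2, U row2=(0, 1, -2, -4)
  row3 ← row3 − (-2)·row0  ⇒  L[3][0]=-2, U row3=(0, -4, 6, 13)
Step 2: pivot at (1,1) is 1.
  row2 ← row2 − (1)·row1  ⇒  L[2][1]=1, U row2=(0, 0, -2, -4)
  row3 ← row3 − (-4)·row1  ⇒  L[3][1]=-4, U row3=(0, 0, 6, 13)

U[1][2] = 0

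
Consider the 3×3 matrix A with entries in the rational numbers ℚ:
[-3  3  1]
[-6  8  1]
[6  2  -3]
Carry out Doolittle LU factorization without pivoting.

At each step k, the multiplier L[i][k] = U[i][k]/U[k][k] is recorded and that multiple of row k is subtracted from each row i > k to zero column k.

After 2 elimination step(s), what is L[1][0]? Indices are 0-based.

[col 0] pivot -3
  R1 -= 2*R0 → (0, 2, -1)  (L[1][0] := 2)
  R2 -= -2*R0 → (0, 8, -1)  (L[2][0] := -2)
[col 1] pivot 2
  R2 -= 4*R1 → (0, 0, 3)  (L[2][1] := 4)

L[1][0] = 2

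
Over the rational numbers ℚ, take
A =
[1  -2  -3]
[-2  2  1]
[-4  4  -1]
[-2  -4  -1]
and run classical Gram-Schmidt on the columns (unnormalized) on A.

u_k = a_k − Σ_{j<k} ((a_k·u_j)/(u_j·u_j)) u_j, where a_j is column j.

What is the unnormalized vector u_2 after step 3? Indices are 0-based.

u_2 = (-178/67, 170/201, -263/201, 89/201)

Step 1: u_0 = a_0 = (1, -2, -4, -2).
Step 2: u_1 = a_1 − (-14/25)·u_0 = (-36/25, 22/25, 44/25, -128/25).
Step 3: u_2 = a_2 − (1/25)·u_0 − (107/402)·u_1 = (-178/67, 170/201, -263/201, 89/201).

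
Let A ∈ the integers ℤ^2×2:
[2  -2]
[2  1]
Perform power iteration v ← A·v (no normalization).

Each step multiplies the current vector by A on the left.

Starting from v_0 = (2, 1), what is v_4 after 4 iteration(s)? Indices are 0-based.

v_0 = (2, 1).
v_1 = A·v_0 = (2, 5).
v_2 = A·v_1 = (-6, 9).
v_3 = A·v_2 = (-30, -3).
v_4 = A·v_3 = (-54, -63).

v_4 = (-54, -63)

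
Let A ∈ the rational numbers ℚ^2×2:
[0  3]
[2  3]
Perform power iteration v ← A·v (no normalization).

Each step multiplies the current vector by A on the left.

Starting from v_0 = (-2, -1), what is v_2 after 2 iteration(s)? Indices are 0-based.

v_0 = (-2, -1).
v_1 = A·v_0 = (-3, -7).
v_2 = A·v_1 = (-21, -27).

v_2 = (-21, -27)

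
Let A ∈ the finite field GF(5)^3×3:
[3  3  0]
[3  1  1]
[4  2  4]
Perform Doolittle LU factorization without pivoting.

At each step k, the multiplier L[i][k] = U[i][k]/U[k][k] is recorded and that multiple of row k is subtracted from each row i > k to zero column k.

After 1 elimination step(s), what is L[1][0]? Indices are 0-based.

L[1][0] = 1

[col 0] pivot 3
  R1 -= 1*R0 → (0, 3, 1)  (L[1][0] := 1)
  R2 -= 3*R0 → (0, 3, 4)  (L[2][0] := 3)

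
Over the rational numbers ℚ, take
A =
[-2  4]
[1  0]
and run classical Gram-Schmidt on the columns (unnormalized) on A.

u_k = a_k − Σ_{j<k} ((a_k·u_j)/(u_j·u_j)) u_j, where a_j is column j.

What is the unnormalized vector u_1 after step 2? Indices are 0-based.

Step 1: u_0 = a_0 = (-2, 1).
Step 2: u_1 = a_1 − (-8/5)·u_0 = (4/5, 8/5).

u_1 = (4/5, 8/5)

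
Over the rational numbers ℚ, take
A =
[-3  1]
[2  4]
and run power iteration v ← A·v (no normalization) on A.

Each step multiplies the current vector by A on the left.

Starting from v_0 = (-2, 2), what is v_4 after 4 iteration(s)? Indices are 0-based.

v_0 = (-2, 2).
v_1 = A·v_0 = (8, 4).
v_2 = A·v_1 = (-20, 32).
v_3 = A·v_2 = (92, 88).
v_4 = A·v_3 = (-188, 536).

v_4 = (-188, 536)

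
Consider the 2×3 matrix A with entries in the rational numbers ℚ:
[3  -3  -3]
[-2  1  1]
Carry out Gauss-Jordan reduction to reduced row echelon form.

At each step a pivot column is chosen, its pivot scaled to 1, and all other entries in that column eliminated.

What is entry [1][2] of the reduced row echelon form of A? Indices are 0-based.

M[1][2] = 1

pivot(0,0)=3: scale R0 → (1, -1, -1)
  clear (1,0): R1 −= (-2)R0 → (0, -1, -1)
pivot(1,1)=-1: scale R1 → (0, 1, 1)
  clear (0,1): R0 −= (-1)R1 → (1, 0, 0)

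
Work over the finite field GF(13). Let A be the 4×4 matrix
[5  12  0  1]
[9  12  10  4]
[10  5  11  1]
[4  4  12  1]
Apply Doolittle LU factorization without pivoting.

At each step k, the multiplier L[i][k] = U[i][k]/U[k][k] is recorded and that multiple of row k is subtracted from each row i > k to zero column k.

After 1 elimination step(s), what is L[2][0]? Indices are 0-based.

[col 0] pivot 5
  R1 -= 7*R0 → (0, 6, 10, 10)  (L[1][0] := 7)
  R2 -= 2*R0 → (0, 7, 11, 12)  (L[2][0] := 2)
  R3 -= 6*R0 → (0, 10, 12, 8)  (L[3][0] := 6)

L[2][0] = 2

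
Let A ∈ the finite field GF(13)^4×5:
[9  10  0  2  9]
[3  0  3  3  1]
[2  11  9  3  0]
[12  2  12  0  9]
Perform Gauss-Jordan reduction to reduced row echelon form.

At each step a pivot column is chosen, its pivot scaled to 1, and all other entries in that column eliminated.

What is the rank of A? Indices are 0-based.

step 1: normalize row 0 (÷9) = (1, 4, 0, 6, 1)
  row 1: subtract 3×row0 = (0, 1, 3, 11, 11)
  row 2: subtract 2×row0 = (0, 3, 9, 4, 11)
  row 3: subtract 12×row0 = (0, 6, 12, 6, 10)
step 2: normalize row 1 (÷1) = (0, 1, 3, 11, 11)
  row 0: subtract 4×row1 = (1, 0, 1, 1, 9)
  row 2: subtract 3×row1 = (0, 0, 0, 10, 4)
  row 3: subtract 6×row1 = (0, 0, 7, 5, 9)
step 3: exchange rows 2,3
step 3: normalize row 2 (÷7) = (0, 0, 1, 10, 5)
  row 0: subtract 1×row2 = (1, 0, 0, 4, 4)
  row 1: subtract 3×row2 = (0, 1, 0, 7, 9)
step 4: normalize row 3 (÷10) = (0, 0, 0, 1, 3)
  row 0: subtract 4×row3 = (1, 0, 0, 0, 5)
  row 1: subtract 7×row3 = (0, 1, 0, 0, 1)
  row 2: subtract 10×row3 = (0, 0, 1, 0, 1)

rank = 4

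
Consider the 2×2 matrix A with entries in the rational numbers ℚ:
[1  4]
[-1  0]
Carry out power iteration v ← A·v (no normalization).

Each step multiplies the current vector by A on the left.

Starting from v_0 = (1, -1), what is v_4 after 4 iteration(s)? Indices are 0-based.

v_4 = (33, -5)

v_0 = (1, -1).
v_1 = A·v_0 = (-3, -1).
v_2 = A·v_1 = (-7, 3).
v_3 = A·v_2 = (5, 7).
v_4 = A·v_3 = (33, -5).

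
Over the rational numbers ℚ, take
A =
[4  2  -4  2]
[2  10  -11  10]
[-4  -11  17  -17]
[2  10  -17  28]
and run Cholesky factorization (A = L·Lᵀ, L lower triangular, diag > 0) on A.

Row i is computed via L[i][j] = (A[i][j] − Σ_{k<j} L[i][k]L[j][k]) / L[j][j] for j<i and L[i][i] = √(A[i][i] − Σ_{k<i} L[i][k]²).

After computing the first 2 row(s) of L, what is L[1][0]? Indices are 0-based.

Step 1: L[0][0] = √(4) = 2.
  L[1][0] = (2) / L[0][0] = 1.
Step 2: L[1][1] = √(9) = 3.

L[1][0] = 1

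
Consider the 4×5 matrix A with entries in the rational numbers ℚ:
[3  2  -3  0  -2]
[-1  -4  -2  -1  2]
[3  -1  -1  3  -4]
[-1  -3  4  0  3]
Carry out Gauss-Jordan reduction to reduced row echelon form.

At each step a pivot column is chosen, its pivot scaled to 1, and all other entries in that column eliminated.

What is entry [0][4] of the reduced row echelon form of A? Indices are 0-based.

M[0][4] = 11/166

pivot(0,0)=3: scale R0 → (1, 2/3, -1, 0, -2/3)
  clear (1,0): R1 −= (-1)R0 → (0, -10/3, -3, -1, 4/3)
  clear (2,0): R2 −= (3)R0 → (0, -3, 2, 3, -2)
  clear (3,0): R3 −= (-1)R0 → (0, -7/3, 3, 0, 7/3)
pivot(1,1)=-10/3: scale R1 → (0, 1, 9/10, 3/10, -2/5)
  clear (0,1): R0 −= (2/3)R1 → (1, 0, -8/5, -1/5, -2/5)
  clear (2,1): R2 −= (-3)R1 → (0, 0, 47/10, 39/10, -16/5)
  clear (3,1): R3 −= (-7/3)R1 → (0, 0, 51/10, 7/10, 7/5)
pivot(2,2)=47/10: scale R2 → (0, 0, 1, 39/47, -32/47)
  clear (0,2): R0 −= (-8/5)R2 → (1, 0, 0, 53/47, -70/47)
  clear (1,2): R1 −= (9/10)R2 → (0, 1, 0, -21/47, 10/47)
  clear (3,2): R3 −= (51/10)R2 → (0, 0, 0, -166/47, 229/47)
pivot(3,3)=-166/47: scale R3 → (0, 0, 0, 1, -229/166)
  clear (0,3): R0 −= (53/47)R3 → (1, 0, 0, 0, 11/166)
  clear (1,3): R1 −= (-21/47)R3 → (0, 1, 0, 0, -67/166)
  clear (2,3): R2 −= (39/47)R3 → (0, 0, 1, 0, 77/166)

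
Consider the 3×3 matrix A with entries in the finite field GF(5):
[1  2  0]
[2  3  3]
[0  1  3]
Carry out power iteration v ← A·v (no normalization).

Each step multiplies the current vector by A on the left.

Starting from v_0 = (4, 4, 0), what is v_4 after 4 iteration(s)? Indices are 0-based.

v_4 = (0, 3, 4)

v_0 = (4, 4, 0).
v_1 = A·v_0 = (2, 0, 4).
v_2 = A·v_1 = (2, 1, 2).
v_3 = A·v_2 = (4, 3, 2).
v_4 = A·v_3 = (0, 3, 4).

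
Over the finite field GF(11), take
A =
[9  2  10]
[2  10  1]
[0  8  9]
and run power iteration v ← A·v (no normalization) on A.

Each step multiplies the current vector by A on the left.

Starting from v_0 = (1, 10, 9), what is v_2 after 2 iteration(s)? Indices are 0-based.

v_2 = (10, 2, 5)

v_0 = (1, 10, 9).
v_1 = A·v_0 = (9, 1, 7).
v_2 = A·v_1 = (10, 2, 5).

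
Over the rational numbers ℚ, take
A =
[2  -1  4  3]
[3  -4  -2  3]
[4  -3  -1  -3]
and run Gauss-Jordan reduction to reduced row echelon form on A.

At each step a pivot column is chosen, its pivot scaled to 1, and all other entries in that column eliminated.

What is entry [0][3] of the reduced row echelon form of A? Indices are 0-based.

M[0][3] = -99/29

step 1: normalize row 0 (÷2) = (1, -1/2, 2, 3/2)
  row 1: subtract 3×row0 = (0, -5/2, -8, -3/2)
  row 2: subtract 4×row0 = (0, -1, -9, -9)
step 2: normalize row 1 (÷-5/2) = (0, 1, 16/5, 3/5)
  row 0: subtract -1/2×row1 = (1, 0, 18/5, 9/5)
  row 2: subtract -1×row1 = (0, 0, -29/5, -42/5)
step 3: normalize row 2 (÷-29/5) = (0, 0, 1, 42/29)
  row 0: subtract 18/5×row2 = (1, 0, 0, -99/29)
  row 1: subtract 16/5×row2 = (0, 1, 0, -117/29)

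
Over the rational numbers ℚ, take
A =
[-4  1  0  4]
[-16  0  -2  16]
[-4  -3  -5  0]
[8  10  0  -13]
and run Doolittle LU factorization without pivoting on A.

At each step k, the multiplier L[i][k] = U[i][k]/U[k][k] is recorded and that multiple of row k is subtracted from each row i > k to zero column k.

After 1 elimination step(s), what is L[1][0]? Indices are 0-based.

k=0: U[0][0]=-4
  eliminate (1,0): mult=4, new row 1: (0, -4, -2, 0); set L[1][0]=4
  eliminate (2,0): mult=1, new row 2: (0, -4, -5, -4); set L[2][0]=1
  eliminate (3,0): mult=-2, new row 3: (0, 12, 0, -5); set L[3][0]=-2

L[1][0] = 4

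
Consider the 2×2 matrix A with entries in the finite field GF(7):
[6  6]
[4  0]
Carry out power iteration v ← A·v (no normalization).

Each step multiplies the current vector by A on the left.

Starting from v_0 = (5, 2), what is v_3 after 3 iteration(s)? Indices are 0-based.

v_0 = (5, 2).
v_1 = A·v_0 = (0, 6).
v_2 = A·v_1 = (1, 0).
v_3 = A·v_2 = (6, 4).

v_3 = (6, 4)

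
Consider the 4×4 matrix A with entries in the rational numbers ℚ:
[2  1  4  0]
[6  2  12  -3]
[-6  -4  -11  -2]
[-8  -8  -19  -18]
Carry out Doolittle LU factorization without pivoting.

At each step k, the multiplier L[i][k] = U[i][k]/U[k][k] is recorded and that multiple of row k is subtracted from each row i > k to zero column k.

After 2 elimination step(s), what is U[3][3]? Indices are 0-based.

k=0: U[0][0]=2
  eliminate (1,0): mult=3, new row 1: (0, -1, 0, -3); set L[1][0]=3
  eliminate (2,0): mult=-3, new row 2: (0, -1, 1, -2); set L[2][0]=-3
  eliminate (3,0): mult=-4, new row 3: (0, -4, -3, -18); set L[3][0]=-4
k=1: U[1][1]=-1
  eliminate (2,1): mult=1, new row 2: (0, 0, 1, 1); set L[2][1]=1
  eliminate (3,1): mult=4, new row 3: (0, 0, -3, -6); set L[3][1]=4

U[3][3] = -6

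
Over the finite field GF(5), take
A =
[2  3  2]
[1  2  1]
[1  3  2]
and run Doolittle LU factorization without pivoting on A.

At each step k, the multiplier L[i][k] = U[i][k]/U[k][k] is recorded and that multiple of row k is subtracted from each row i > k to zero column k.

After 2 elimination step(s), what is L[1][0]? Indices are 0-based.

k=0: U[0][0]=2
  eliminate (1,0): mult=3, new row 1: (0, 3, 0); set L[1][0]=3
  eliminate (2,0): mult=3, new row 2: (0, 4, 1); set L[2][0]=3
k=1: U[1][1]=3
  eliminate (2,1): mult=3, new row 2: (0, 0, 1); set L[2][1]=3

L[1][0] = 3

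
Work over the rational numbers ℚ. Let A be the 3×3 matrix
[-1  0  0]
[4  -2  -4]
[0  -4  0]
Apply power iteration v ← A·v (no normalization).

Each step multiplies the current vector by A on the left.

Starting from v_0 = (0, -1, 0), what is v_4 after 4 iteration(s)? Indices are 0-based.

v_4 = (0, -464, -288)

v_0 = (0, -1, 0).
v_1 = A·v_0 = (0, 2, 4).
v_2 = A·v_1 = (0, -20, -8).
v_3 = A·v_2 = (0, 72, 80).
v_4 = A·v_3 = (0, -464, -288).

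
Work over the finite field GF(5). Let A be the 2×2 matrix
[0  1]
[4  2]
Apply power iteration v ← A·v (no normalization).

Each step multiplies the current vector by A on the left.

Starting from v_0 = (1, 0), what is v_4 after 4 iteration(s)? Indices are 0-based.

v_4 = (2, 1)

v_0 = (1, 0).
v_1 = A·v_0 = (0, 4).
v_2 = A·v_1 = (4, 3).
v_3 = A·v_2 = (3, 2).
v_4 = A·v_3 = (2, 1).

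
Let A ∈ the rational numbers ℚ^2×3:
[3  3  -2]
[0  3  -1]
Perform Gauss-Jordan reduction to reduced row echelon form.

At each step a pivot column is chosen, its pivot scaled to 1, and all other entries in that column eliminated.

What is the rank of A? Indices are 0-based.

[1] R0 /= 3  ⇒  (1, 1, -2/3)
[2] R1 /= 3  ⇒  (0, 1, -1/3)
     R0 -= 1·R1  ⇒  (1, 0, -1/3)

rank = 2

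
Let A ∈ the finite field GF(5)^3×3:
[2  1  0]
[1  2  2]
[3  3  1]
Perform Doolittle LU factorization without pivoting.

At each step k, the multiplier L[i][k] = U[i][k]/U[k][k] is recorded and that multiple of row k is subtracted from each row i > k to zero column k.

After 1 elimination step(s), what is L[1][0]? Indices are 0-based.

L[1][0] = 3

[col 0] pivot 2
  R1 -= 3*R0 → (0, 4, 2)  (L[1][0] := 3)
  R2 -= 4*R0 → (0, 4, 1)  (L[2][0] := 4)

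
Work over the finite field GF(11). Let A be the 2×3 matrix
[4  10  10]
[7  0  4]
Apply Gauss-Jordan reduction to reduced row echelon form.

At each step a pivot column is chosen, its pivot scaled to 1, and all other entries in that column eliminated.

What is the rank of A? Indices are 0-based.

rank = 2

pivot(0,0)=4: scale R0 → (1, 8, 8)
  clear (1,0): R1 −= (7)R0 → (0, 10, 3)
pivot(1,1)=10: scale R1 → (0, 1, 8)
  clear (0,1): R0 −= (8)R1 → (1, 0, 10)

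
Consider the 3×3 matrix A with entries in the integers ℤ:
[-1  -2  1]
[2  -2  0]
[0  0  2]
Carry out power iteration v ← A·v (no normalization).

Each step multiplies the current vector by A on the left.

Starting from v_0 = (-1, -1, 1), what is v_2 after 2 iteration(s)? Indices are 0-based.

v_0 = (-1, -1, 1).
v_1 = A·v_0 = (4, 0, 2).
v_2 = A·v_1 = (-2, 8, 4).

v_2 = (-2, 8, 4)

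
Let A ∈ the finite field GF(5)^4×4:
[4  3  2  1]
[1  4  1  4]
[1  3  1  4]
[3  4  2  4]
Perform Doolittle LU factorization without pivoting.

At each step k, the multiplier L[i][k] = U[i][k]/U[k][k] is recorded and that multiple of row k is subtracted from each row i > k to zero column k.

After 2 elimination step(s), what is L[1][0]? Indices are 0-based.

k=0: U[0][0]=4
  eliminate (1,0): mult=4, new row 1: (0, 2, 3, 0); set L[1][0]=4
  eliminate (2,0): mult=4, new row 2: (0, 1, 3, 0); set L[2][0]=4
  eliminate (3,0): mult=2, new row 3: (0, 3, 3, 2); set L[3][0]=2
k=1: U[1][1]=2
  eliminate (2,1): mult=3, new row 2: (0, 0, 4, 0); set L[2][1]=3
  eliminate (3,1): mult=4, new row 3: (0, 0, 1, 2); set L[3][1]=4

L[1][0] = 4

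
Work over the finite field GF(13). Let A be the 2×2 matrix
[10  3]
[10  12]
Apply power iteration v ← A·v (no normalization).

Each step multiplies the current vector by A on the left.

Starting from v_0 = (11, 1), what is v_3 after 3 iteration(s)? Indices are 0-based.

v_0 = (11, 1).
v_1 = A·v_0 = (9, 5).
v_2 = A·v_1 = (1, 7).
v_3 = A·v_2 = (5, 3).

v_3 = (5, 3)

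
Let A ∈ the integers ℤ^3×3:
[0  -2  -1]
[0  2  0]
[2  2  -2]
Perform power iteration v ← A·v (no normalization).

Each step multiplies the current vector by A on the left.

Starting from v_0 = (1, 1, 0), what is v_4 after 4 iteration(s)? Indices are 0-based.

v_0 = (1, 1, 0).
v_1 = A·v_0 = (-2, 2, 4).
v_2 = A·v_1 = (-8, 4, -8).
v_3 = A·v_2 = (0, 8, 8).
v_4 = A·v_3 = (-24, 16, 0).

v_4 = (-24, 16, 0)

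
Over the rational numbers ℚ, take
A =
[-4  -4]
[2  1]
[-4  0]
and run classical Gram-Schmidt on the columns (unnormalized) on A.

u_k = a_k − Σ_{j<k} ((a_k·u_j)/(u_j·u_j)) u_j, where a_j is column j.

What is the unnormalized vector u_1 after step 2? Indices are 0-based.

Step 1: u_0 = a_0 = (-4, 2, -4).
Step 2: u_1 = a_1 − (1/2)·u_0 = (-2, 0, 2).

u_1 = (-2, 0, 2)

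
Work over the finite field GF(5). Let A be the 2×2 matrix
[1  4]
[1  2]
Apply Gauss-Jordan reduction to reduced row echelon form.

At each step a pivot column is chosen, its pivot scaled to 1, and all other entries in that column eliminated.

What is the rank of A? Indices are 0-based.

pivot(0,0)=1: scale R0 → (1, 4)
  clear (1,0): R1 −= (1)R0 → (0, 3)
pivot(1,1)=3: scale R1 → (0, 1)
  clear (0,1): R0 −= (4)R1 → (1, 0)

rank = 2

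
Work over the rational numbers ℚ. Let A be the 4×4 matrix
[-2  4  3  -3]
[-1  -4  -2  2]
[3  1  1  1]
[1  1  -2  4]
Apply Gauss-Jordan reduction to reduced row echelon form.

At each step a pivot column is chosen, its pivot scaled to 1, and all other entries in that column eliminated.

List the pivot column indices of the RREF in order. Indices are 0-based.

step 1: normalize row 0 (÷-2) = (1, -2, -3/2, 3/2)
  row 1: subtract -1×row0 = (0, -6, -7/2, 7/2)
  row 2: subtract 3×row0 = (0, 7, 11/2, -7/2)
  row 3: subtract 1×row0 = (0, 3, -1/2, 5/2)
step 2: normalize row 1 (÷-6) = (0, 1, 7/12, -7/12)
  row 0: subtract -2×row1 = (1, 0, -1/3, 1/3)
  row 2: subtract 7×row1 = (0, 0, 17/12, 7/12)
  row 3: subtract 3×row1 = (0, 0, -9/4, 17/4)
step 3: normalize row 2 (÷17/12) = (0, 0, 1, 7/17)
  row 0: subtract -1/3×row2 = (1, 0, 0, 8/17)
  row 1: subtract 7/12×row2 = (0, 1, 0, -14/17)
  row 3: subtract -9/4×row2 = (0, 0, 0, 88/17)
step 4: normalize row 3 (÷88/17) = (0, 0, 0, 1)
  row 0: subtract 8/17×row3 = (1, 0, 0, 0)
  row 1: subtract -14/17×row3 = (0, 1, 0, 0)
  row 2: subtract 7/17×row3 = (0, 0, 1, 0)

pivot columns: 0, 1, 2, 3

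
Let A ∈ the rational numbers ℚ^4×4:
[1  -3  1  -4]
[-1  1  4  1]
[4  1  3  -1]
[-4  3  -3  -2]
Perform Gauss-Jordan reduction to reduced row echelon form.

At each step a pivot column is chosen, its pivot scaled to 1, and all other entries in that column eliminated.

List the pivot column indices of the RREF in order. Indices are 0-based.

pivot(0,0)=1: scale R0 → (1, -3, 1, -4)
  clear (1,0): R1 −= (-1)R0 → (0, -2, 5, -3)
  clear (2,0): R2 −= (4)R0 → (0, 13, -1, 15)
  clear (3,0): R3 −= (-4)R0 → (0, -9, 1, -18)
pivot(1,1)=-2: scale R1 → (0, 1, -5/2, 3/2)
  clear (0,1): R0 −= (-3)R1 → (1, 0, -13/2, 1/2)
  clear (2,1): R2 −= (13)R1 → (0, 0, 63/2, -9/2)
  clear (3,1): R3 −= (-9)R1 → (0, 0, -43/2, -9/2)
pivot(2,2)=63/2: scale R2 → (0, 0, 1, -1/7)
  clear (0,2): R0 −= (-13/2)R2 → (1, 0, 0, -3/7)
  clear (1,2): R1 −= (-5/2)R2 → (0, 1, 0, 8/7)
  clear (3,2): R3 −= (-43/2)R2 → (0, 0, 0, -53/7)
pivot(3,3)=-53/7: scale R3 → (0, 0, 0, 1)
  clear (0,3): R0 −= (-3/7)R3 → (1, 0, 0, 0)
  clear (1,3): R1 −= (8/7)R3 → (0, 1, 0, 0)
  clear (2,3): R2 −= (-1/7)R3 → (0, 0, 1, 0)

pivot columns: 0, 1, 2, 3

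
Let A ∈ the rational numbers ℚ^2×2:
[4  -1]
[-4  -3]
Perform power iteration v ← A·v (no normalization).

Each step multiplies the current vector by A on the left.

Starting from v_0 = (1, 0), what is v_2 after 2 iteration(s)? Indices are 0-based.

v_0 = (1, 0).
v_1 = A·v_0 = (4, -4).
v_2 = A·v_1 = (20, -4).

v_2 = (20, -4)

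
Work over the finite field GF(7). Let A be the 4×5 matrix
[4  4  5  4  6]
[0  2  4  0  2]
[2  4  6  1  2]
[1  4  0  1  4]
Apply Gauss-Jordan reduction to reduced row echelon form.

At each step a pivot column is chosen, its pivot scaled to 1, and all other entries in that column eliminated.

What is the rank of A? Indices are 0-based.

pivot(0,0)=4: scale R0 → (1, 1, 3, 1, 5)
  clear (2,0): R2 −= (2)R0 → (0, 2, 0, 6, 6)
  clear (3,0): R3 −= (1)R0 → (0, 3, 4, 0, 6)
pivot(1,1)=2: scale R1 → (0, 1, 2, 0, 1)
  clear (0,1): R0 −= (1)R1 → (1, 0, 1, 1, 4)
  clear (2,1): R2 −= (2)R1 → (0, 0, 3, 6, 4)
  clear (3,1): R3 −= (3)R1 → (0, 0, 5, 0, 3)
pivot(2,2)=3: scale R2 → (0, 0, 1, 2, 6)
  clear (0,2): R0 −= (1)R2 → (1, 0, 0, 6, 5)
  clear (1,2): R1 −= (2)R2 → (0, 1, 0, 3, 3)
  clear (3,2): R3 −= (5)R2 → (0, 0, 0, 4, 1)
pivot(3,3)=4: scale R3 → (0, 0, 0, 1, 2)
  clear (0,3): R0 −= (6)R3 → (1, 0, 0, 0, 0)
  clear (1,3): R1 −= (3)R3 → (0, 1, 0, 0, 4)
  clear (2,3): R2 −= (2)R3 → (0, 0, 1, 0, 2)

rank = 4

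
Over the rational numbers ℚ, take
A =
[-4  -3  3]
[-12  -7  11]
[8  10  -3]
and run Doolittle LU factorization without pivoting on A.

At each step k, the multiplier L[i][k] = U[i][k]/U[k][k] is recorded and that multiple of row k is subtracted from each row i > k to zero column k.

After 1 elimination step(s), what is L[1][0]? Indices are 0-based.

L[1][0] = 3

[col 0] pivot -4
  R1 -= 3*R0 → (0, 2, 2)  (L[1][0] := 3)
  R2 -= -2*R0 → (0, 4, 3)  (L[2][0] := -2)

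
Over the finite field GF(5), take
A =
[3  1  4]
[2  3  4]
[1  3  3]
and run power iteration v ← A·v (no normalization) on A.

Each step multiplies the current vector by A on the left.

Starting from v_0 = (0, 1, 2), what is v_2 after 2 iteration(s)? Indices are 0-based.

v_2 = (4, 2, 4)

v_0 = (0, 1, 2).
v_1 = A·v_0 = (4, 1, 4).
v_2 = A·v_1 = (4, 2, 4).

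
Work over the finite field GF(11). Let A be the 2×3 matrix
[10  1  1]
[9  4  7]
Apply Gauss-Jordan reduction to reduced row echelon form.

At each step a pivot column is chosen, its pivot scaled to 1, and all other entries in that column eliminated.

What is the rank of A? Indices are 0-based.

rank = 2

step 1: normalize row 0 (÷10) = (1, 10, 10)
  row 1: subtract 9×row0 = (0, 2, 5)
step 2: normalize row 1 (÷2) = (0, 1, 8)
  row 0: subtract 10×row1 = (1, 0, 7)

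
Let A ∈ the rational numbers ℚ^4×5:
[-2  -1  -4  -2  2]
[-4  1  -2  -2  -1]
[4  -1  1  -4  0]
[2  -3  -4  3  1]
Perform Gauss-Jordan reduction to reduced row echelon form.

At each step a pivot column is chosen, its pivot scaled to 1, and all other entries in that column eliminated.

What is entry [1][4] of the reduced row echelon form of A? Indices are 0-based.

M[1][4] = -15

pivot(0,0)=-2: scale R0 → (1, 1/2, 2, 1, -1)
  clear (1,0): R1 −= (-4)R0 → (0, 3, 6, 2, -5)
  clear (2,0): R2 −= (4)R0 → (0, -3, -7, -8, 4)
  clear (3,0): R3 −= (2)R0 → (0, -4, -8, 1, 3)
pivot(1,1)=3: scale R1 → (0, 1, 2, 2/3, -5/3)
  clear (0,1): R0 −= (1/2)R1 → (1, 0, 1, 2/3, -1/6)
  clear (2,1): R2 −= (-3)R1 → (0, 0, -1, -6, -1)
  clear (3,1): R3 −= (-4)R1 → (0, 0, 0, 11/3, -11/3)
pivot(2,2)=-1: scale R2 → (0, 0, 1, 6, 1)
  clear (0,2): R0 −= (1)R2 → (1, 0, 0, -16/3, -7/6)
  clear (1,2): R1 −= (2)R2 → (0, 1, 0, -34/3, -11/3)
pivot(3,3)=11/3: scale R3 → (0, 0, 0, 1, -1)
  clear (0,3): R0 −= (-16/3)R3 → (1, 0, 0, 0, -13/2)
  clear (1,3): R1 −= (-34/3)R3 → (0, 1, 0, 0, -15)
  clear (2,3): R2 −= (6)R3 → (0, 0, 1, 0, 7)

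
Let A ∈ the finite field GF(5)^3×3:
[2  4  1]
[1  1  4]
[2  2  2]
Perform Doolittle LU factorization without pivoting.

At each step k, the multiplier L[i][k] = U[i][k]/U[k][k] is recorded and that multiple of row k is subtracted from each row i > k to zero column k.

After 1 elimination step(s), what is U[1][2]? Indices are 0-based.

U[1][2] = 1

k=0: U[0][0]=2
  eliminate (1,0): mult=3, new row 1: (0, 4, 1); set L[1][0]=3
  eliminate (2,0): mult=1, new row 2: (0, 3, 1); set L[2][0]=1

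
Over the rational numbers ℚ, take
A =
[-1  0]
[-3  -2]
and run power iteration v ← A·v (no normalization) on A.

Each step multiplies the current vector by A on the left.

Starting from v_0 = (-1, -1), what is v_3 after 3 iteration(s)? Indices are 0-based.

v_0 = (-1, -1).
v_1 = A·v_0 = (1, 5).
v_2 = A·v_1 = (-1, -13).
v_3 = A·v_2 = (1, 29).

v_3 = (1, 29)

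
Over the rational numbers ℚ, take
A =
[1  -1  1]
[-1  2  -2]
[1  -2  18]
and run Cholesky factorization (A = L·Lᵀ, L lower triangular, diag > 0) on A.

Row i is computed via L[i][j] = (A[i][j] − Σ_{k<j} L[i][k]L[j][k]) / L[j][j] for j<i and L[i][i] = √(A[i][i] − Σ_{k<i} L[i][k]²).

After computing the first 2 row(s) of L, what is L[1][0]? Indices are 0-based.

L[1][0] = -1

Step 1: L[0][0] = √(1) = 1.
  L[1][0] = (-1) / L[0][0] = -1.
Step 2: L[1][1] = √(1) = 1.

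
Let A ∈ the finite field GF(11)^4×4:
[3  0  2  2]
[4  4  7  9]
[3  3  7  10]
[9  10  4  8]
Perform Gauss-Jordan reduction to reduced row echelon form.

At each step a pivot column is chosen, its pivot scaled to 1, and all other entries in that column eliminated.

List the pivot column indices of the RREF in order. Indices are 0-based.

[1] R0 /= 3  ⇒  (1, 0, 8, 8)
     R1 -= 4·R0  ⇒  (0, 4, 8, 10)
     R2 -= 3·R0  ⇒  (0, 3, 5, 8)
     R3 -= 9·R0  ⇒  (0, 10, 9, 2)
[2] R1 /= 4  ⇒  (0, 1, 2, 8)
     R2 -= 3·R1  ⇒  (0, 0, 10, 6)
     R3 -= 10·R1  ⇒  (0, 0, 0, 10)
[3] R2 /= 10  ⇒  (0, 0, 1, 5)
     R0 -= 8·R2  ⇒  (1, 0, 0, 1)
     R1 -= 2·R2  ⇒  (0, 1, 0, 9)
[4] R3 /= 10  ⇒  (0, 0, 0, 1)
     R0 -= 1·R3  ⇒  (1, 0, 0, 0)
     R1 -= 9·R3  ⇒  (0, 1, 0, 0)
     R2 -= 5·R3  ⇒  (0, 0, 1, 0)

pivot columns: 0, 1, 2, 3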